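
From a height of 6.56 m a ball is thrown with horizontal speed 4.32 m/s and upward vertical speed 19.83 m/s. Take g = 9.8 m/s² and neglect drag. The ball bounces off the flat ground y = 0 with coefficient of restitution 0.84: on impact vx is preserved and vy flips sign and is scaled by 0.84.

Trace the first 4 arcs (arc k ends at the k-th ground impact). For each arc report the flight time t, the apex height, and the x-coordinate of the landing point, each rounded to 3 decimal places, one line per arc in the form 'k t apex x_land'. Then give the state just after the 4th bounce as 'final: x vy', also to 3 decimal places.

Arc 1: start y=6.560, vy=19.830 → t=4.354, apex=26.623, x_land=18.811, impact vy=-22.843
  bounce: vy ← 0.84·22.843 = 19.188
Arc 2: start y=0.000, vy=19.188 → t=3.916, apex=18.785, x_land=35.728, impact vy=-19.188
  bounce: vy ← 0.84·19.188 = 16.118
Arc 3: start y=0.000, vy=16.118 → t=3.289, apex=13.255, x_land=49.938, impact vy=-16.118
  bounce: vy ← 0.84·16.118 = 13.539
Arc 4: start y=0.000, vy=13.539 → t=2.763, apex=9.353, x_land=61.875, impact vy=-13.539
  bounce: vy ← 0.84·13.539 = 11.373

1 4.354 26.623 18.811
2 3.916 18.785 35.728
3 3.289 13.255 49.938
4 2.763 9.353 61.875
final: 61.875 11.373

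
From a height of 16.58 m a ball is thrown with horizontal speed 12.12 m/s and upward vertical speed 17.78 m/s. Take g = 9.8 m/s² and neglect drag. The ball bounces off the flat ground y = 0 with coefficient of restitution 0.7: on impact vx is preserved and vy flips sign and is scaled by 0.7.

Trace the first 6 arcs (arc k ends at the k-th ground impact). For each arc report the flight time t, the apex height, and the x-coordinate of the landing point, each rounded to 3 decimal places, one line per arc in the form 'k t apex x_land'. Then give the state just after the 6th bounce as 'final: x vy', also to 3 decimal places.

Arc 1: start y=16.580, vy=17.780 → t=4.398, apex=32.709, x_land=53.303, impact vy=-25.320
  bounce: vy ← 0.7·25.320 = 17.724
Arc 2: start y=0.000, vy=17.724 → t=3.617, apex=16.027, x_land=97.143, impact vy=-17.724
  bounce: vy ← 0.7·17.724 = 12.407
Arc 3: start y=0.000, vy=12.407 → t=2.532, apex=7.853, x_land=127.830, impact vy=-12.407
  bounce: vy ← 0.7·12.407 = 8.685
Arc 4: start y=0.000, vy=8.685 → t=1.772, apex=3.848, x_land=149.312, impact vy=-8.685
  bounce: vy ← 0.7·8.685 = 6.079
Arc 5: start y=0.000, vy=6.079 → t=1.241, apex=1.886, x_land=164.349, impact vy=-6.079
  bounce: vy ← 0.7·6.079 = 4.256
Arc 6: start y=0.000, vy=4.256 → t=0.868, apex=0.924, x_land=174.875, impact vy=-4.256
  bounce: vy ← 0.7·4.256 = 2.979

1 4.398 32.709 53.303
2 3.617 16.027 97.143
3 2.532 7.853 127.830
4 1.772 3.848 149.312
5 1.241 1.886 164.349
6 0.868 0.924 174.875
final: 174.875 2.979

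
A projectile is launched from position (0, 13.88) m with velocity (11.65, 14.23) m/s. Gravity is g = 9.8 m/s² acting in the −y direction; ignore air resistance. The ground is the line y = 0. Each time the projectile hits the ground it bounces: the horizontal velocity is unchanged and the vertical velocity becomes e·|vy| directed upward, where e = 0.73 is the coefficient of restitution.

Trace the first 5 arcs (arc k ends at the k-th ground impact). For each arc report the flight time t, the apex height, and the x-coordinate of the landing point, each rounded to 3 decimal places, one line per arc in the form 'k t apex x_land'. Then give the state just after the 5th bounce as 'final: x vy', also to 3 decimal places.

1 3.675 24.211 42.813
2 3.245 12.902 80.621
3 2.369 6.876 108.221
4 1.729 3.664 128.369
5 1.263 1.953 143.078
final: 143.078 4.516

Arc 1: start y=13.880, vy=14.230 → t=3.675, apex=24.211, x_land=42.813, impact vy=-21.784
  bounce: vy ← 0.73·21.784 = 15.902
Arc 2: start y=0.000, vy=15.902 → t=3.245, apex=12.902, x_land=80.621, impact vy=-15.902
  bounce: vy ← 0.73·15.902 = 11.609
Arc 3: start y=0.000, vy=11.609 → t=2.369, apex=6.876, x_land=108.221, impact vy=-11.609
  bounce: vy ← 0.73·11.609 = 8.474
Arc 4: start y=0.000, vy=8.474 → t=1.729, apex=3.664, x_land=128.369, impact vy=-8.474
  bounce: vy ← 0.73·8.474 = 6.186
Arc 5: start y=0.000, vy=6.186 → t=1.263, apex=1.953, x_land=143.078, impact vy=-6.186
  bounce: vy ← 0.73·6.186 = 4.516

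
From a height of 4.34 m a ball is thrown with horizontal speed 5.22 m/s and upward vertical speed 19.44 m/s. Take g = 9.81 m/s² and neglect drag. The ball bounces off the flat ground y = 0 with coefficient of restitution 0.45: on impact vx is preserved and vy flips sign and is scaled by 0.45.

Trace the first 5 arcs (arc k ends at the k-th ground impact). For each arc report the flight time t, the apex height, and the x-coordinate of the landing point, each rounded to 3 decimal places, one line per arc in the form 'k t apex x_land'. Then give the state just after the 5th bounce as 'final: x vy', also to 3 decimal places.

1 4.175 23.602 21.795
2 1.974 4.779 32.100
3 0.888 0.968 36.737
4 0.400 0.196 38.824
5 0.180 0.040 39.763
final: 39.763 0.397

Arc 1: start y=4.340, vy=19.440 → t=4.175, apex=23.602, x_land=21.795, impact vy=-21.519
  bounce: vy ← 0.45·21.519 = 9.684
Arc 2: start y=0.000, vy=9.684 → t=1.974, apex=4.779, x_land=32.100, impact vy=-9.684
  bounce: vy ← 0.45·9.684 = 4.358
Arc 3: start y=0.000, vy=4.358 → t=0.888, apex=0.968, x_land=36.737, impact vy=-4.358
  bounce: vy ← 0.45·4.358 = 1.961
Arc 4: start y=0.000, vy=1.961 → t=0.400, apex=0.196, x_land=38.824, impact vy=-1.961
  bounce: vy ← 0.45·1.961 = 0.882
Arc 5: start y=0.000, vy=0.882 → t=0.180, apex=0.040, x_land=39.763, impact vy=-0.882
  bounce: vy ← 0.45·0.882 = 0.397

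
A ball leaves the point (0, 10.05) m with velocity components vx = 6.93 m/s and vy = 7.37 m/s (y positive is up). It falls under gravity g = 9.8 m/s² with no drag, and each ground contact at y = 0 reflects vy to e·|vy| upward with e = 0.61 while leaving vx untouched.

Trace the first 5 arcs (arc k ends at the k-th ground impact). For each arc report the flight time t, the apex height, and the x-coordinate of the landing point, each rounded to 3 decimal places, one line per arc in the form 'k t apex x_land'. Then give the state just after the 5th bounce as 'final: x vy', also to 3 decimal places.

Arc 1: start y=10.050, vy=7.370 → t=2.370, apex=12.821, x_land=16.422, impact vy=-15.852
  bounce: vy ← 0.61·15.852 = 9.670
Arc 2: start y=0.000, vy=9.670 → t=1.973, apex=4.771, x_land=30.098, impact vy=-9.670
  bounce: vy ← 0.61·9.670 = 5.899
Arc 3: start y=0.000, vy=5.899 → t=1.204, apex=1.775, x_land=38.440, impact vy=-5.899
  bounce: vy ← 0.61·5.899 = 3.598
Arc 4: start y=0.000, vy=3.598 → t=0.734, apex=0.661, x_land=43.529, impact vy=-3.598
  bounce: vy ← 0.61·3.598 = 2.195
Arc 5: start y=0.000, vy=2.195 → t=0.448, apex=0.246, x_land=46.633, impact vy=-2.195
  bounce: vy ← 0.61·2.195 = 1.339

1 2.370 12.821 16.422
2 1.973 4.771 30.098
3 1.204 1.775 38.440
4 0.734 0.661 43.529
5 0.448 0.246 46.633
final: 46.633 1.339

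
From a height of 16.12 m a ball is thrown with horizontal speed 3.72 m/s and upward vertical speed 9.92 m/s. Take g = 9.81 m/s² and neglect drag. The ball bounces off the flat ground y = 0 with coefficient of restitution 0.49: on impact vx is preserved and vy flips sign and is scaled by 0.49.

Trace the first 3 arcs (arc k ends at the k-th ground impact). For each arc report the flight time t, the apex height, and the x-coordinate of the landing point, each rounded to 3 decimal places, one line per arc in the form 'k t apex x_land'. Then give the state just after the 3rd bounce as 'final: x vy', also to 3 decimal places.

1 3.087 21.136 11.484
2 2.034 5.075 19.051
3 0.997 1.218 22.759
final: 22.759 2.396

Arc 1: start y=16.120, vy=9.920 → t=3.087, apex=21.136, x_land=11.484, impact vy=-20.364
  bounce: vy ← 0.49·20.364 = 9.978
Arc 2: start y=0.000, vy=9.978 → t=2.034, apex=5.075, x_land=19.051, impact vy=-9.978
  bounce: vy ← 0.49·9.978 = 4.889
Arc 3: start y=0.000, vy=4.889 → t=0.997, apex=1.218, x_land=22.759, impact vy=-4.889
  bounce: vy ← 0.49·4.889 = 2.396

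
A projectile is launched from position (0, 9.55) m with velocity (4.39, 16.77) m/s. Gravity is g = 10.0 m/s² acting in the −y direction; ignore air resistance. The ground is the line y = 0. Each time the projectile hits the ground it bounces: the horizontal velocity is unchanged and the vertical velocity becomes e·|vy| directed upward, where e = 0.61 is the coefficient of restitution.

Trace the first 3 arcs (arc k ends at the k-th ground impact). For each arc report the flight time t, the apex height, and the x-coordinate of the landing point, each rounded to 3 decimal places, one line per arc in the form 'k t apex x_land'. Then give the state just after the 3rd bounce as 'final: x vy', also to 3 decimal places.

1 3.850 23.612 16.902
2 2.651 8.786 28.541
3 1.617 3.269 35.640
final: 35.640 4.933

Arc 1: start y=9.550, vy=16.770 → t=3.850, apex=23.612, x_land=16.902, impact vy=-21.731
  bounce: vy ← 0.61·21.731 = 13.256
Arc 2: start y=0.000, vy=13.256 → t=2.651, apex=8.786, x_land=28.541, impact vy=-13.256
  bounce: vy ← 0.61·13.256 = 8.086
Arc 3: start y=0.000, vy=8.086 → t=1.617, apex=3.269, x_land=35.640, impact vy=-8.086
  bounce: vy ← 0.61·8.086 = 4.933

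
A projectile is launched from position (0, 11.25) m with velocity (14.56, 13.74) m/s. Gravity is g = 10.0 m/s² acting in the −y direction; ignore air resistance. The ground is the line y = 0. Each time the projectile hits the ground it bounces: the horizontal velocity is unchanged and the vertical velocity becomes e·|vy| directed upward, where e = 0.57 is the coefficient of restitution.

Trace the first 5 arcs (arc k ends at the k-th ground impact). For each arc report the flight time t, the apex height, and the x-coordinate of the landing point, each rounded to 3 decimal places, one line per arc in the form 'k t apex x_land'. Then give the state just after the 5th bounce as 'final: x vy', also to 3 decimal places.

1 3.408 20.689 49.623
2 2.319 6.722 83.387
3 1.322 2.184 102.633
4 0.753 0.710 113.603
5 0.429 0.231 119.855
final: 119.855 1.224

Arc 1: start y=11.250, vy=13.740 → t=3.408, apex=20.689, x_land=49.623, impact vy=-20.342
  bounce: vy ← 0.57·20.342 = 11.595
Arc 2: start y=0.000, vy=11.595 → t=2.319, apex=6.722, x_land=83.387, impact vy=-11.595
  bounce: vy ← 0.57·11.595 = 6.609
Arc 3: start y=0.000, vy=6.609 → t=1.322, apex=2.184, x_land=102.633, impact vy=-6.609
  bounce: vy ← 0.57·6.609 = 3.767
Arc 4: start y=0.000, vy=3.767 → t=0.753, apex=0.710, x_land=113.603, impact vy=-3.767
  bounce: vy ← 0.57·3.767 = 2.147
Arc 5: start y=0.000, vy=2.147 → t=0.429, apex=0.231, x_land=119.855, impact vy=-2.147
  bounce: vy ← 0.57·2.147 = 1.224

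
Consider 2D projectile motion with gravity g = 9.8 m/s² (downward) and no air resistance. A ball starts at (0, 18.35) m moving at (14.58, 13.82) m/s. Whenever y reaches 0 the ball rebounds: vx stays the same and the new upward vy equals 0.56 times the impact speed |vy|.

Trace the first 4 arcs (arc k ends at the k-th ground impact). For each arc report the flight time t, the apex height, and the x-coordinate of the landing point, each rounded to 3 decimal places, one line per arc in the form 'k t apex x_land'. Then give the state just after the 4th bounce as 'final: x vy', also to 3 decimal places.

Arc 1: start y=18.350, vy=13.820 → t=3.805, apex=28.095, x_land=55.472, impact vy=-23.466
  bounce: vy ← 0.56·23.466 = 13.141
Arc 2: start y=0.000, vy=13.141 → t=2.682, apex=8.810, x_land=94.573, impact vy=-13.141
  bounce: vy ← 0.56·13.141 = 7.359
Arc 3: start y=0.000, vy=7.359 → t=1.502, apex=2.763, x_land=116.470, impact vy=-7.359
  bounce: vy ← 0.56·7.359 = 4.121
Arc 4: start y=0.000, vy=4.121 → t=0.841, apex=0.866, x_land=128.732, impact vy=-4.121
  bounce: vy ← 0.56·4.121 = 2.308

1 3.805 28.095 55.472
2 2.682 8.810 94.573
3 1.502 2.763 116.470
4 0.841 0.866 128.732
final: 128.732 2.308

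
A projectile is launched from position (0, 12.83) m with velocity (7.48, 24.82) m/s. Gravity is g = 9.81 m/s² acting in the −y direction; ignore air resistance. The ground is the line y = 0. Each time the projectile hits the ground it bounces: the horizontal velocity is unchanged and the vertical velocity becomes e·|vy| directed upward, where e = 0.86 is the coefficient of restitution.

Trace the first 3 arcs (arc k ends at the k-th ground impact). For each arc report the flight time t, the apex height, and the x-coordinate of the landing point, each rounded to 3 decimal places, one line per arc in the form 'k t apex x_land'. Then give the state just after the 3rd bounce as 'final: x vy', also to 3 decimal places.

Arc 1: start y=12.830, vy=24.820 → t=5.533, apex=44.228, x_land=41.386, impact vy=-29.458
  bounce: vy ← 0.86·29.458 = 25.334
Arc 2: start y=0.000, vy=25.334 → t=5.165, apex=32.711, x_land=80.019, impact vy=-25.334
  bounce: vy ← 0.86·25.334 = 21.787
Arc 3: start y=0.000, vy=21.787 → t=4.442, apex=24.193, x_land=113.244, impact vy=-21.787
  bounce: vy ← 0.86·21.787 = 18.737

1 5.533 44.228 41.386
2 5.165 32.711 80.019
3 4.442 24.193 113.244
final: 113.244 18.737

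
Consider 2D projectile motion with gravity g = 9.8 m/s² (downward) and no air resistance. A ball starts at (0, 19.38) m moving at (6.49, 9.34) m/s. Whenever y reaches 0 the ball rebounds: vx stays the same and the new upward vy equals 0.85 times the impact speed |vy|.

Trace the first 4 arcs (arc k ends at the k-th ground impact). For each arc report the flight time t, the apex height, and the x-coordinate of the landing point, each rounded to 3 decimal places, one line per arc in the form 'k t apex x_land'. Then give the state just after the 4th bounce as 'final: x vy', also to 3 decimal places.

Arc 1: start y=19.380, vy=9.340 → t=3.158, apex=23.831, x_land=20.498, impact vy=-21.612
  bounce: vy ← 0.85·21.612 = 18.370
Arc 2: start y=0.000, vy=18.370 → t=3.749, apex=17.218, x_land=44.829, impact vy=-18.370
  bounce: vy ← 0.85·18.370 = 15.615
Arc 3: start y=0.000, vy=15.615 → t=3.187, apex=12.440, x_land=65.511, impact vy=-15.615
  bounce: vy ← 0.85·15.615 = 13.273
Arc 4: start y=0.000, vy=13.273 → t=2.709, apex=8.988, x_land=83.090, impact vy=-13.273
  bounce: vy ← 0.85·13.273 = 11.282

1 3.158 23.831 20.498
2 3.749 17.218 44.829
3 3.187 12.440 65.511
4 2.709 8.988 83.090
final: 83.090 11.282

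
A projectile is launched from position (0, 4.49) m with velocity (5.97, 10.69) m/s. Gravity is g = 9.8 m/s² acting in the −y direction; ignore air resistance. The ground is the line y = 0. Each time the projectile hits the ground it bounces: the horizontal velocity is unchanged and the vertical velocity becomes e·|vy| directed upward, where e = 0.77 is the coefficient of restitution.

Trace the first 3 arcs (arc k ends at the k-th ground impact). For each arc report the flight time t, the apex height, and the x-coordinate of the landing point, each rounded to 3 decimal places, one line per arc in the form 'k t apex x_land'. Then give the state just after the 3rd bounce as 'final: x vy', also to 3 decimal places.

1 2.542 10.320 15.176
2 2.235 6.119 28.519
3 1.721 3.628 38.793
final: 38.793 6.493

Arc 1: start y=4.490, vy=10.690 → t=2.542, apex=10.320, x_land=15.176, impact vy=-14.223
  bounce: vy ← 0.77·14.223 = 10.951
Arc 2: start y=0.000, vy=10.951 → t=2.235, apex=6.119, x_land=28.519, impact vy=-10.951
  bounce: vy ← 0.77·10.951 = 8.433
Arc 3: start y=0.000, vy=8.433 → t=1.721, apex=3.628, x_land=38.793, impact vy=-8.433
  bounce: vy ← 0.77·8.433 = 6.493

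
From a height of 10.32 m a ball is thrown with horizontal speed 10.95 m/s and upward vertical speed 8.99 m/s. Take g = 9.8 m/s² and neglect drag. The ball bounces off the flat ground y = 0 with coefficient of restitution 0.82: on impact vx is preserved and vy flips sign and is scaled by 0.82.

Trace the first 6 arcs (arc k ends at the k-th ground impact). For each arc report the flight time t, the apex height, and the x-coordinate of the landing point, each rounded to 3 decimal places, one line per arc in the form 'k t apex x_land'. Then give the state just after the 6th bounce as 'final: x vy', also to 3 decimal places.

Arc 1: start y=10.320, vy=8.990 → t=2.634, apex=14.443, x_land=28.845, impact vy=-16.825
  bounce: vy ← 0.82·16.825 = 13.797
Arc 2: start y=0.000, vy=13.797 → t=2.816, apex=9.712, x_land=59.676, impact vy=-13.797
  bounce: vy ← 0.82·13.797 = 11.313
Arc 3: start y=0.000, vy=11.313 → t=2.309, apex=6.530, x_land=84.958, impact vy=-11.313
  bounce: vy ← 0.82·11.313 = 9.277
Arc 4: start y=0.000, vy=9.277 → t=1.893, apex=4.391, x_land=105.689, impact vy=-9.277
  bounce: vy ← 0.82·9.277 = 7.607
Arc 5: start y=0.000, vy=7.607 → t=1.552, apex=2.952, x_land=122.689, impact vy=-7.607
  bounce: vy ← 0.82·7.607 = 6.238
Arc 6: start y=0.000, vy=6.238 → t=1.273, apex=1.985, x_land=136.628, impact vy=-6.238
  bounce: vy ← 0.82·6.238 = 5.115

1 2.634 14.443 28.845
2 2.816 9.712 59.676
3 2.309 6.530 84.958
4 1.893 4.391 105.689
5 1.552 2.952 122.689
6 1.273 1.985 136.628
final: 136.628 5.115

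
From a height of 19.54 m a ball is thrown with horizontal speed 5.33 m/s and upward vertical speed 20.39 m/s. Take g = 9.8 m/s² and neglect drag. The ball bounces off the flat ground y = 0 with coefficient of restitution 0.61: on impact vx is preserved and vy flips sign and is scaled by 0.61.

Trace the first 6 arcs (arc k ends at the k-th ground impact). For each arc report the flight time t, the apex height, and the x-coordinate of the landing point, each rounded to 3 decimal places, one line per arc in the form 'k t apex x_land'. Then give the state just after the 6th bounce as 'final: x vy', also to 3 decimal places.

1 4.964 40.752 26.461
2 3.518 15.164 45.213
3 2.146 5.642 56.652
4 1.309 2.100 63.630
5 0.799 0.781 67.887
6 0.487 0.291 70.483
final: 70.483 1.456

Arc 1: start y=19.540, vy=20.390 → t=4.964, apex=40.752, x_land=26.461, impact vy=-28.262
  bounce: vy ← 0.61·28.262 = 17.240
Arc 2: start y=0.000, vy=17.240 → t=3.518, apex=15.164, x_land=45.213, impact vy=-17.240
  bounce: vy ← 0.61·17.240 = 10.516
Arc 3: start y=0.000, vy=10.516 → t=2.146, apex=5.642, x_land=56.652, impact vy=-10.516
  bounce: vy ← 0.61·10.516 = 6.415
Arc 4: start y=0.000, vy=6.415 → t=1.309, apex=2.100, x_land=63.630, impact vy=-6.415
  bounce: vy ← 0.61·6.415 = 3.913
Arc 5: start y=0.000, vy=3.913 → t=0.799, apex=0.781, x_land=67.887, impact vy=-3.913
  bounce: vy ← 0.61·3.913 = 2.387
Arc 6: start y=0.000, vy=2.387 → t=0.487, apex=0.291, x_land=70.483, impact vy=-2.387
  bounce: vy ← 0.61·2.387 = 1.456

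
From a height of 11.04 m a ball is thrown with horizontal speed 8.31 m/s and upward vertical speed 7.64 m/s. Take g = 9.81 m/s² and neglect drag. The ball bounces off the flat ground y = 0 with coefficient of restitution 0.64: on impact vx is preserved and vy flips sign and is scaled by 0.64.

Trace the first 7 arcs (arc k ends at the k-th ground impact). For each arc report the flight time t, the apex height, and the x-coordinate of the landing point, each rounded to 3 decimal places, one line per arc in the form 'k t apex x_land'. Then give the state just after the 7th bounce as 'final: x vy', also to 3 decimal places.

1 2.469 14.015 20.519
2 2.164 5.741 38.499
3 1.385 2.351 50.006
4 0.886 0.963 57.370
5 0.567 0.394 62.084
6 0.363 0.162 65.100
7 0.232 0.066 67.031
final: 67.031 0.729

Arc 1: start y=11.040, vy=7.640 → t=2.469, apex=14.015, x_land=20.519, impact vy=-16.582
  bounce: vy ← 0.64·16.582 = 10.613
Arc 2: start y=0.000, vy=10.613 → t=2.164, apex=5.741, x_land=38.499, impact vy=-10.613
  bounce: vy ← 0.64·10.613 = 6.792
Arc 3: start y=0.000, vy=6.792 → t=1.385, apex=2.351, x_land=50.006, impact vy=-6.792
  bounce: vy ← 0.64·6.792 = 4.347
Arc 4: start y=0.000, vy=4.347 → t=0.886, apex=0.963, x_land=57.370, impact vy=-4.347
  bounce: vy ← 0.64·4.347 = 2.782
Arc 5: start y=0.000, vy=2.782 → t=0.567, apex=0.394, x_land=62.084, impact vy=-2.782
  bounce: vy ← 0.64·2.782 = 1.781
Arc 6: start y=0.000, vy=1.781 → t=0.363, apex=0.162, x_land=65.100, impact vy=-1.781
  bounce: vy ← 0.64·1.781 = 1.140
Arc 7: start y=0.000, vy=1.140 → t=0.232, apex=0.066, x_land=67.031, impact vy=-1.140
  bounce: vy ← 0.64·1.140 = 0.729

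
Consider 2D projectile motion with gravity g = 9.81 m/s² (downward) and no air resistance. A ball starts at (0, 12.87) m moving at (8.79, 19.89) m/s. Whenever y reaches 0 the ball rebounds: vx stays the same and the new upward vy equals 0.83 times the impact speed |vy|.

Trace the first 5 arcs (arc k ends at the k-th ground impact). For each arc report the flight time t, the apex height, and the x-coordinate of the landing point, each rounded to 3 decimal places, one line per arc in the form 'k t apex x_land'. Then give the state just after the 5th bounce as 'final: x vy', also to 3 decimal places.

Arc 1: start y=12.870, vy=19.890 → t=4.623, apex=33.034, x_land=40.633, impact vy=-25.458
  bounce: vy ← 0.83·25.458 = 21.130
Arc 2: start y=0.000, vy=21.130 → t=4.308, apex=22.757, x_land=78.500, impact vy=-21.130
  bounce: vy ← 0.83·21.130 = 17.538
Arc 3: start y=0.000, vy=17.538 → t=3.576, apex=15.677, x_land=109.929, impact vy=-17.538
  bounce: vy ← 0.83·17.538 = 14.557
Arc 4: start y=0.000, vy=14.557 → t=2.968, apex=10.800, x_land=136.015, impact vy=-14.557
  bounce: vy ← 0.83·14.557 = 12.082
Arc 5: start y=0.000, vy=12.082 → t=2.463, apex=7.440, x_land=157.667, impact vy=-12.082
  bounce: vy ← 0.83·12.082 = 10.028

1 4.623 33.034 40.633
2 4.308 22.757 78.500
3 3.576 15.677 109.929
4 2.968 10.800 136.015
5 2.463 7.440 157.667
final: 157.667 10.028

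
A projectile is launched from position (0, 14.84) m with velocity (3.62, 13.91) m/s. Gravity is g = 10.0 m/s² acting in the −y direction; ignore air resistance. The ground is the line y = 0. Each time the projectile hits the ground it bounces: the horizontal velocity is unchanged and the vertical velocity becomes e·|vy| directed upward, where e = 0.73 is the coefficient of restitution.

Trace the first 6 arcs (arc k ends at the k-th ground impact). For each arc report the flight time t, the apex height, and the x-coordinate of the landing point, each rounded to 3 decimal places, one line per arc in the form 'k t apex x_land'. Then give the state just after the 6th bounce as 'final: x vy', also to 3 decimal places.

1 3.605 24.514 13.051
2 3.233 13.064 24.754
3 2.360 6.962 33.297
4 1.723 3.710 39.533
5 1.258 1.977 44.086
6 0.918 1.054 47.409
final: 47.409 3.351

Arc 1: start y=14.840, vy=13.910 → t=3.605, apex=24.514, x_land=13.051, impact vy=-22.142
  bounce: vy ← 0.73·22.142 = 16.164
Arc 2: start y=0.000, vy=16.164 → t=3.233, apex=13.064, x_land=24.754, impact vy=-16.164
  bounce: vy ← 0.73·16.164 = 11.800
Arc 3: start y=0.000, vy=11.800 → t=2.360, apex=6.962, x_land=33.297, impact vy=-11.800
  bounce: vy ← 0.73·11.800 = 8.614
Arc 4: start y=0.000, vy=8.614 → t=1.723, apex=3.710, x_land=39.533, impact vy=-8.614
  bounce: vy ← 0.73·8.614 = 6.288
Arc 5: start y=0.000, vy=6.288 → t=1.258, apex=1.977, x_land=44.086, impact vy=-6.288
  bounce: vy ← 0.73·6.288 = 4.590
Arc 6: start y=0.000, vy=4.590 → t=0.918, apex=1.054, x_land=47.409, impact vy=-4.590
  bounce: vy ← 0.73·4.590 = 3.351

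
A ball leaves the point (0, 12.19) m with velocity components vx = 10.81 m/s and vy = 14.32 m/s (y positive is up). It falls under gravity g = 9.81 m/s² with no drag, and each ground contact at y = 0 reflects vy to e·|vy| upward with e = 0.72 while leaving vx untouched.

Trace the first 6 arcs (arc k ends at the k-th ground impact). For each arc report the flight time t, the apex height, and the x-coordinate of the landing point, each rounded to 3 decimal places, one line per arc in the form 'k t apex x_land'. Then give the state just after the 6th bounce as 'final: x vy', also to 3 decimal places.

1 3.608 22.642 39.005
2 3.094 11.737 72.449
3 2.228 6.085 96.529
4 1.604 3.154 113.867
5 1.155 1.635 126.350
6 0.831 0.848 135.338
final: 135.338 2.936

Arc 1: start y=12.190, vy=14.320 → t=3.608, apex=22.642, x_land=39.005, impact vy=-21.077
  bounce: vy ← 0.72·21.077 = 15.175
Arc 2: start y=0.000, vy=15.175 → t=3.094, apex=11.737, x_land=72.449, impact vy=-15.175
  bounce: vy ← 0.72·15.175 = 10.926
Arc 3: start y=0.000, vy=10.926 → t=2.228, apex=6.085, x_land=96.529, impact vy=-10.926
  bounce: vy ← 0.72·10.926 = 7.867
Arc 4: start y=0.000, vy=7.867 → t=1.604, apex=3.154, x_land=113.867, impact vy=-7.867
  bounce: vy ← 0.72·7.867 = 5.664
Arc 5: start y=0.000, vy=5.664 → t=1.155, apex=1.635, x_land=126.350, impact vy=-5.664
  bounce: vy ← 0.72·5.664 = 4.078
Arc 6: start y=0.000, vy=4.078 → t=0.831, apex=0.848, x_land=135.338, impact vy=-4.078
  bounce: vy ← 0.72·4.078 = 2.936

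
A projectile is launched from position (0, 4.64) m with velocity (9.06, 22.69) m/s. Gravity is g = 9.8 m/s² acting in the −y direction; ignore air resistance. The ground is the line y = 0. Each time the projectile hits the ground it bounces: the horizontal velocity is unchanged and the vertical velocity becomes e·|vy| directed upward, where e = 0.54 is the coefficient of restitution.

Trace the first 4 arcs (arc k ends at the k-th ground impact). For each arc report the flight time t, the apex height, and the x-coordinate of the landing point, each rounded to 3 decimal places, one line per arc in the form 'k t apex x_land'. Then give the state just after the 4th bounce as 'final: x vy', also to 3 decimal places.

1 4.827 30.907 43.731
2 2.712 9.013 68.305
3 1.465 2.628 81.575
4 0.791 0.766 88.741
final: 88.741 2.093

Arc 1: start y=4.640, vy=22.690 → t=4.827, apex=30.907, x_land=43.731, impact vy=-24.613
  bounce: vy ← 0.54·24.613 = 13.291
Arc 2: start y=0.000, vy=13.291 → t=2.712, apex=9.013, x_land=68.305, impact vy=-13.291
  bounce: vy ← 0.54·13.291 = 7.177
Arc 3: start y=0.000, vy=7.177 → t=1.465, apex=2.628, x_land=81.575, impact vy=-7.177
  bounce: vy ← 0.54·7.177 = 3.876
Arc 4: start y=0.000, vy=3.876 → t=0.791, apex=0.766, x_land=88.741, impact vy=-3.876
  bounce: vy ← 0.54·3.876 = 2.093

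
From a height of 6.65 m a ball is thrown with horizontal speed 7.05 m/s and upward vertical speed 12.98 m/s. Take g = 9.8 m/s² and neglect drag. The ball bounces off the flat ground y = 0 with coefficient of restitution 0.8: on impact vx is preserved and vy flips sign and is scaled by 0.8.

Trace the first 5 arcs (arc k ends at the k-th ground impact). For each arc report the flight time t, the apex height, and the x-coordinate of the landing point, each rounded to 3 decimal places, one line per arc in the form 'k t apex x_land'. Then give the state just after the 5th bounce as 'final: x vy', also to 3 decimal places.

Arc 1: start y=6.650, vy=12.980 → t=3.088, apex=15.246, x_land=21.773, impact vy=-17.286
  bounce: vy ← 0.8·17.286 = 13.829
Arc 2: start y=0.000, vy=13.829 → t=2.822, apex=9.757, x_land=41.670, impact vy=-13.829
  bounce: vy ← 0.8·13.829 = 11.063
Arc 3: start y=0.000, vy=11.063 → t=2.258, apex=6.245, x_land=57.588, impact vy=-11.063
  bounce: vy ← 0.8·11.063 = 8.851
Arc 4: start y=0.000, vy=8.851 → t=1.806, apex=3.997, x_land=70.322, impact vy=-8.851
  bounce: vy ← 0.8·8.851 = 7.081
Arc 5: start y=0.000, vy=7.081 → t=1.445, apex=2.558, x_land=80.509, impact vy=-7.081
  bounce: vy ← 0.8·7.081 = 5.664

1 3.088 15.246 21.773
2 2.822 9.757 41.670
3 2.258 6.245 57.588
4 1.806 3.997 70.322
5 1.445 2.558 80.509
final: 80.509 5.664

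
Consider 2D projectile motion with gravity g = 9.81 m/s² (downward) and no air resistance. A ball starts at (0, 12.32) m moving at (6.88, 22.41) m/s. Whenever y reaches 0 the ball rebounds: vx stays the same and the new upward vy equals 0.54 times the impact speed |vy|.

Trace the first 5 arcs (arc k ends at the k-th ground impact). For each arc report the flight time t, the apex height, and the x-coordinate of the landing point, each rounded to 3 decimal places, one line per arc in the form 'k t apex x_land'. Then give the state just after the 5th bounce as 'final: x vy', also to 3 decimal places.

1 5.065 37.917 34.845
2 3.003 11.057 55.504
3 1.621 3.224 66.660
4 0.876 0.940 72.684
5 0.473 0.274 75.937
final: 75.937 1.252

Arc 1: start y=12.320, vy=22.410 → t=5.065, apex=37.917, x_land=34.845, impact vy=-27.275
  bounce: vy ← 0.54·27.275 = 14.729
Arc 2: start y=0.000, vy=14.729 → t=3.003, apex=11.057, x_land=55.504, impact vy=-14.729
  bounce: vy ← 0.54·14.729 = 7.953
Arc 3: start y=0.000, vy=7.953 → t=1.621, apex=3.224, x_land=66.660, impact vy=-7.953
  bounce: vy ← 0.54·7.953 = 4.295
Arc 4: start y=0.000, vy=4.295 → t=0.876, apex=0.940, x_land=72.684, impact vy=-4.295
  bounce: vy ← 0.54·4.295 = 2.319
Arc 5: start y=0.000, vy=2.319 → t=0.473, apex=0.274, x_land=75.937, impact vy=-2.319
  bounce: vy ← 0.54·2.319 = 1.252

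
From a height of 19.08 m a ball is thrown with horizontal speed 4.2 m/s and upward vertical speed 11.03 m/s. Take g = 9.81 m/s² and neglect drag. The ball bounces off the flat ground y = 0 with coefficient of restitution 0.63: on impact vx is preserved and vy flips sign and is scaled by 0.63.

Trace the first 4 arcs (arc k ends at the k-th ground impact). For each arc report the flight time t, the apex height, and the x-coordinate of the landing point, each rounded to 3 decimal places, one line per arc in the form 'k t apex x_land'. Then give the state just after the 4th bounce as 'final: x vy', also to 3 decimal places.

1 3.395 25.281 14.257
2 2.861 10.034 26.272
3 1.802 3.982 33.841
4 1.135 1.581 38.609
final: 38.609 3.508

Arc 1: start y=19.080, vy=11.030 → t=3.395, apex=25.281, x_land=14.257, impact vy=-22.271
  bounce: vy ← 0.63·22.271 = 14.031
Arc 2: start y=0.000, vy=14.031 → t=2.861, apex=10.034, x_land=26.272, impact vy=-14.031
  bounce: vy ← 0.63·14.031 = 8.839
Arc 3: start y=0.000, vy=8.839 → t=1.802, apex=3.982, x_land=33.841, impact vy=-8.839
  bounce: vy ← 0.63·8.839 = 5.569
Arc 4: start y=0.000, vy=5.569 → t=1.135, apex=1.581, x_land=38.609, impact vy=-5.569
  bounce: vy ← 0.63·5.569 = 3.508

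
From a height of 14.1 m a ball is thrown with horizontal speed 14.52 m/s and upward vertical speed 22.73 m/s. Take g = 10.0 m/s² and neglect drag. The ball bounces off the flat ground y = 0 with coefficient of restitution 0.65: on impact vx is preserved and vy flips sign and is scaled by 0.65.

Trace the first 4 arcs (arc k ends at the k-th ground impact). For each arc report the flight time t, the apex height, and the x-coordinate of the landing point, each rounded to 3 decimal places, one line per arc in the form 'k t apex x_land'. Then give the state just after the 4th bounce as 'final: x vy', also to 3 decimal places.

1 5.099 39.933 74.038
2 3.674 16.872 127.383
3 2.388 7.128 162.056
4 1.552 3.012 184.594
final: 184.594 5.045

Arc 1: start y=14.100, vy=22.730 → t=5.099, apex=39.933, x_land=74.038, impact vy=-28.260
  bounce: vy ← 0.65·28.260 = 18.369
Arc 2: start y=0.000, vy=18.369 → t=3.674, apex=16.872, x_land=127.383, impact vy=-18.369
  bounce: vy ← 0.65·18.369 = 11.940
Arc 3: start y=0.000, vy=11.940 → t=2.388, apex=7.128, x_land=162.056, impact vy=-11.940
  bounce: vy ← 0.65·11.940 = 7.761
Arc 4: start y=0.000, vy=7.761 → t=1.552, apex=3.012, x_land=184.594, impact vy=-7.761
  bounce: vy ← 0.65·7.761 = 5.045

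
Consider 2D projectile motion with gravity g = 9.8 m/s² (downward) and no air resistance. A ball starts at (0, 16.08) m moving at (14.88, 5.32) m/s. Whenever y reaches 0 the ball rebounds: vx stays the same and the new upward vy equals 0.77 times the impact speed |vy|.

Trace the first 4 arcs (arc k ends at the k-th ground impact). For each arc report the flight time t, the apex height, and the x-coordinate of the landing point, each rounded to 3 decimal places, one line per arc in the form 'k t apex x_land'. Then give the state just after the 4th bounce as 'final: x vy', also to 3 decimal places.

Arc 1: start y=16.080, vy=5.320 → t=2.434, apex=17.524, x_land=36.218, impact vy=-18.533
  bounce: vy ← 0.77·18.533 = 14.270
Arc 2: start y=0.000, vy=14.270 → t=2.912, apex=10.390, x_land=79.553, impact vy=-14.270
  bounce: vy ← 0.77·14.270 = 10.988
Arc 3: start y=0.000, vy=10.988 → t=2.242, apex=6.160, x_land=112.921, impact vy=-10.988
  bounce: vy ← 0.77·10.988 = 8.461
Arc 4: start y=0.000, vy=8.461 → t=1.727, apex=3.652, x_land=138.615, impact vy=-8.461
  bounce: vy ← 0.77·8.461 = 6.515

1 2.434 17.524 36.218
2 2.912 10.390 79.553
3 2.242 6.160 112.921
4 1.727 3.652 138.615
final: 138.615 6.515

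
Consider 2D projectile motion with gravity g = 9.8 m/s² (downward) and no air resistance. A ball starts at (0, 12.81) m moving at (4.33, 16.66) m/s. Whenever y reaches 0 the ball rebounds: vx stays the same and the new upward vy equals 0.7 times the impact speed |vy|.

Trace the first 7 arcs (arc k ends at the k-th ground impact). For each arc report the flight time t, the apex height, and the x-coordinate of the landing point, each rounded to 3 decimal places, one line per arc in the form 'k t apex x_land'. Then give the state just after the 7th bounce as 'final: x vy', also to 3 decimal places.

1 4.046 26.971 17.520
2 3.285 13.216 31.742
3 2.299 6.476 41.697
4 1.609 3.173 48.666
5 1.127 1.555 53.545
6 0.789 0.762 56.959
7 0.552 0.373 59.350
final: 59.350 1.893

Arc 1: start y=12.810, vy=16.660 → t=4.046, apex=26.971, x_land=17.520, impact vy=-22.992
  bounce: vy ← 0.7·22.992 = 16.094
Arc 2: start y=0.000, vy=16.094 → t=3.285, apex=13.216, x_land=31.742, impact vy=-16.094
  bounce: vy ← 0.7·16.094 = 11.266
Arc 3: start y=0.000, vy=11.266 → t=2.299, apex=6.476, x_land=41.697, impact vy=-11.266
  bounce: vy ← 0.7·11.266 = 7.886
Arc 4: start y=0.000, vy=7.886 → t=1.609, apex=3.173, x_land=48.666, impact vy=-7.886
  bounce: vy ← 0.7·7.886 = 5.520
Arc 5: start y=0.000, vy=5.520 → t=1.127, apex=1.555, x_land=53.545, impact vy=-5.520
  bounce: vy ← 0.7·5.520 = 3.864
Arc 6: start y=0.000, vy=3.864 → t=0.789, apex=0.762, x_land=56.959, impact vy=-3.864
  bounce: vy ← 0.7·3.864 = 2.705
Arc 7: start y=0.000, vy=2.705 → t=0.552, apex=0.373, x_land=59.350, impact vy=-2.705
  bounce: vy ← 0.7·2.705 = 1.893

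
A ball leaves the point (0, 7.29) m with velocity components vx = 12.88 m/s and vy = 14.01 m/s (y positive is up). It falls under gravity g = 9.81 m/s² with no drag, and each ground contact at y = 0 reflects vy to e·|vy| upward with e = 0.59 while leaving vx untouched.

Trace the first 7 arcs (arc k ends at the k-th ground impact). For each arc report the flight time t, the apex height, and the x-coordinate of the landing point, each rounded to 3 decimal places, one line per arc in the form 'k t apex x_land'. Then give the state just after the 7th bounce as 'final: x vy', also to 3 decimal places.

1 3.306 17.294 42.579
2 2.216 6.020 71.118
3 1.307 2.096 87.955
4 0.771 0.729 97.889
5 0.455 0.254 103.750
6 0.268 0.088 107.209
7 0.158 0.031 109.249
final: 109.249 0.458

Arc 1: start y=7.290, vy=14.010 → t=3.306, apex=17.294, x_land=42.579, impact vy=-18.420
  bounce: vy ← 0.59·18.420 = 10.868
Arc 2: start y=0.000, vy=10.868 → t=2.216, apex=6.020, x_land=71.118, impact vy=-10.868
  bounce: vy ← 0.59·10.868 = 6.412
Arc 3: start y=0.000, vy=6.412 → t=1.307, apex=2.096, x_land=87.955, impact vy=-6.412
  bounce: vy ← 0.59·6.412 = 3.783
Arc 4: start y=0.000, vy=3.783 → t=0.771, apex=0.729, x_land=97.889, impact vy=-3.783
  bounce: vy ← 0.59·3.783 = 2.232
Arc 5: start y=0.000, vy=2.232 → t=0.455, apex=0.254, x_land=103.750, impact vy=-2.232
  bounce: vy ← 0.59·2.232 = 1.317
Arc 6: start y=0.000, vy=1.317 → t=0.268, apex=0.088, x_land=107.209, impact vy=-1.317
  bounce: vy ← 0.59·1.317 = 0.777
Arc 7: start y=0.000, vy=0.777 → t=0.158, apex=0.031, x_land=109.249, impact vy=-0.777
  bounce: vy ← 0.59·0.777 = 0.458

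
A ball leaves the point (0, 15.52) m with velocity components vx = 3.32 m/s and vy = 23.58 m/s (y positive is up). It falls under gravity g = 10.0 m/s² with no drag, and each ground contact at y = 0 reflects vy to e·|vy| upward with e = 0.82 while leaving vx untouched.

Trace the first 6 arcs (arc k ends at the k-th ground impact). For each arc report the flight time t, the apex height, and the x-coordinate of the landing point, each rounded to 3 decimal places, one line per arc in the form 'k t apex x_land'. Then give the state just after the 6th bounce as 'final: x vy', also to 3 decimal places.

Arc 1: start y=15.520, vy=23.580 → t=5.301, apex=43.321, x_land=17.601, impact vy=-29.435
  bounce: vy ← 0.82·29.435 = 24.137
Arc 2: start y=0.000, vy=24.137 → t=4.827, apex=29.129, x_land=33.628, impact vy=-24.137
  bounce: vy ← 0.82·24.137 = 19.792
Arc 3: start y=0.000, vy=19.792 → t=3.958, apex=19.586, x_land=46.770, impact vy=-19.792
  bounce: vy ← 0.82·19.792 = 16.229
Arc 4: start y=0.000, vy=16.229 → t=3.246, apex=13.170, x_land=57.546, impact vy=-16.229
  bounce: vy ← 0.82·16.229 = 13.308
Arc 5: start y=0.000, vy=13.308 → t=2.662, apex=8.855, x_land=66.383, impact vy=-13.308
  bounce: vy ← 0.82·13.308 = 10.913
Arc 6: start y=0.000, vy=10.913 → t=2.183, apex=5.954, x_land=73.629, impact vy=-10.913
  bounce: vy ← 0.82·10.913 = 8.948

1 5.301 43.321 17.601
2 4.827 29.129 33.628
3 3.958 19.586 46.770
4 3.246 13.170 57.546
5 2.662 8.855 66.383
6 2.183 5.954 73.629
final: 73.629 8.948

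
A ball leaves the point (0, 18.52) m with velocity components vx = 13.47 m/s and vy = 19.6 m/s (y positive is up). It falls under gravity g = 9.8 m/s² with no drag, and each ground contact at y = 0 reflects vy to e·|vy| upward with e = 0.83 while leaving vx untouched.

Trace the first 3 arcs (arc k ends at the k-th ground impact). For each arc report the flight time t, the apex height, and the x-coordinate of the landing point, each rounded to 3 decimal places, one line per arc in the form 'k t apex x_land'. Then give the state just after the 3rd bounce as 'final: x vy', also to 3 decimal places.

Arc 1: start y=18.520, vy=19.600 → t=4.789, apex=38.120, x_land=64.510, impact vy=-27.334
  bounce: vy ← 0.83·27.334 = 22.687
Arc 2: start y=0.000, vy=22.687 → t=4.630, apex=26.261, x_land=126.877, impact vy=-22.687
  bounce: vy ← 0.83·22.687 = 18.830
Arc 3: start y=0.000, vy=18.830 → t=3.843, apex=18.091, x_land=178.642, impact vy=-18.830
  bounce: vy ← 0.83·18.830 = 15.629

1 4.789 38.120 64.510
2 4.630 26.261 126.877
3 3.843 18.091 178.642
final: 178.642 15.629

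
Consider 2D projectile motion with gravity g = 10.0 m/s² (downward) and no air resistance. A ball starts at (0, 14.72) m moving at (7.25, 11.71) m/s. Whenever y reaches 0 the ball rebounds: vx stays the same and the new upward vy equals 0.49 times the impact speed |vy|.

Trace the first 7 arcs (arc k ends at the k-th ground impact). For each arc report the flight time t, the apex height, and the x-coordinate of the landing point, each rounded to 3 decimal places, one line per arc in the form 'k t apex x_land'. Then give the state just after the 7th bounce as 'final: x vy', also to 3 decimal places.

1 3.248 21.576 23.550
2 2.036 5.180 38.310
3 0.998 1.244 45.542
4 0.489 0.299 49.085
5 0.240 0.072 50.822
6 0.117 0.017 51.673
7 0.058 0.004 52.090
final: 52.090 0.141

Arc 1: start y=14.720, vy=11.710 → t=3.248, apex=21.576, x_land=23.550, impact vy=-20.773
  bounce: vy ← 0.49·20.773 = 10.179
Arc 2: start y=0.000, vy=10.179 → t=2.036, apex=5.180, x_land=38.310, impact vy=-10.179
  bounce: vy ← 0.49·10.179 = 4.988
Arc 3: start y=0.000, vy=4.988 → t=0.998, apex=1.244, x_land=45.542, impact vy=-4.988
  bounce: vy ← 0.49·4.988 = 2.444
Arc 4: start y=0.000, vy=2.444 → t=0.489, apex=0.299, x_land=49.085, impact vy=-2.444
  bounce: vy ← 0.49·2.444 = 1.198
Arc 5: start y=0.000, vy=1.198 → t=0.240, apex=0.072, x_land=50.822, impact vy=-1.198
  bounce: vy ← 0.49·1.198 = 0.587
Arc 6: start y=0.000, vy=0.587 → t=0.117, apex=0.017, x_land=51.673, impact vy=-0.587
  bounce: vy ← 0.49·0.587 = 0.288
Arc 7: start y=0.000, vy=0.288 → t=0.058, apex=0.004, x_land=52.090, impact vy=-0.288
  bounce: vy ← 0.49·0.288 = 0.141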